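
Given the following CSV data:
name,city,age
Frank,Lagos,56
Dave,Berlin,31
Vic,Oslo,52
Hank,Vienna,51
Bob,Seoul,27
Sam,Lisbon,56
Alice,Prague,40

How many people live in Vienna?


Scanning city column for 'Vienna':
  Row 4: Hank -> MATCH
Total matches: 1

ANSWER: 1


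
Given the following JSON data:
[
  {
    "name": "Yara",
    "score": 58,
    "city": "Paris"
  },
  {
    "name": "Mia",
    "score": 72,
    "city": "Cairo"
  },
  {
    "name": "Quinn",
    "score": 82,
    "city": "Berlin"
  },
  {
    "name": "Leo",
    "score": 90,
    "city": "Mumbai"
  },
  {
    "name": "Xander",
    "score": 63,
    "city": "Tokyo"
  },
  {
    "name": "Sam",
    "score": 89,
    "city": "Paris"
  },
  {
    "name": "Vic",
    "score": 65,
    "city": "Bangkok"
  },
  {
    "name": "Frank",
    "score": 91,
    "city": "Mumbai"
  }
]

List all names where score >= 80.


Filtering records where score >= 80:
  Yara (score=58) -> no
  Mia (score=72) -> no
  Quinn (score=82) -> YES
  Leo (score=90) -> YES
  Xander (score=63) -> no
  Sam (score=89) -> YES
  Vic (score=65) -> no
  Frank (score=91) -> YES


ANSWER: Quinn, Leo, Sam, Frank


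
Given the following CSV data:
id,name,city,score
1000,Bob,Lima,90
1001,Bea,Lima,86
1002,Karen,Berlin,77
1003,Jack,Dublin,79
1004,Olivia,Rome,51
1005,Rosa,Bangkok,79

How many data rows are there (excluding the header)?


Counting rows (excluding header):
Header: id,name,city,score
Data rows: 6

ANSWER: 6


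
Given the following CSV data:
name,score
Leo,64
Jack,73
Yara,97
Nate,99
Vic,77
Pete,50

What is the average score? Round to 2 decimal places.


Scores: 64, 73, 97, 99, 77, 50
Sum = 460
Count = 6
Average = 460 / 6 = 76.67

ANSWER: 76.67


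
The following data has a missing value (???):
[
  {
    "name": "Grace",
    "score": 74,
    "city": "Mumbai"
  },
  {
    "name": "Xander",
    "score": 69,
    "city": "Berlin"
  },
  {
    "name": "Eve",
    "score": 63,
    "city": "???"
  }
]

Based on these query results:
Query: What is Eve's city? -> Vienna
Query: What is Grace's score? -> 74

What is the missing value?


The missing value is Eve's city
From query: Eve's city = Vienna

ANSWER: Vienna


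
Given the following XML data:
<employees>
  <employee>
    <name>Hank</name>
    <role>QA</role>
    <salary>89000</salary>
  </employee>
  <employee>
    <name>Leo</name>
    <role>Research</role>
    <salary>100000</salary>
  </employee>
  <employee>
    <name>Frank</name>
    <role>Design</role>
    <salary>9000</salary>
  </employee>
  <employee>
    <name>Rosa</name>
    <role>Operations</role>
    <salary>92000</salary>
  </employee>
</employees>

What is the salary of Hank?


Searching for <employee> with <name>Hank</name>
Found at position 1
<salary>89000</salary>

ANSWER: 89000


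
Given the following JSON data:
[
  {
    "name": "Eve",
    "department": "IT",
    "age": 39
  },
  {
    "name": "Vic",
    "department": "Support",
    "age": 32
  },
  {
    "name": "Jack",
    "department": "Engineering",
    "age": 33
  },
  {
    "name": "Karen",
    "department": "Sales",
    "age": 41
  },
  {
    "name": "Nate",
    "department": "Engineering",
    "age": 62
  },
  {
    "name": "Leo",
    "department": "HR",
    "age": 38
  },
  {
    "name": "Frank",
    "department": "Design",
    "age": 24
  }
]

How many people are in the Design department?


Scanning records for department = Design
  Record 6: Frank
Count: 1

ANSWER: 1


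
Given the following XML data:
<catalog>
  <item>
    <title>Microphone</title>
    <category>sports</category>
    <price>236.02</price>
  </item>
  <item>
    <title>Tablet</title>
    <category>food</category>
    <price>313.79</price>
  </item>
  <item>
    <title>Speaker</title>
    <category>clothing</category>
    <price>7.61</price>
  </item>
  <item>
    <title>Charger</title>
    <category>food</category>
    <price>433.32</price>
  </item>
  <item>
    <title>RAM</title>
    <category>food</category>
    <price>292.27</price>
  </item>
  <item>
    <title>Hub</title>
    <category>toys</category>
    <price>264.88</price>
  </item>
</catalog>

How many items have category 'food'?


Scanning <item> elements for <category>food</category>:
  Item 2: Tablet -> MATCH
  Item 4: Charger -> MATCH
  Item 5: RAM -> MATCH
Count: 3

ANSWER: 3


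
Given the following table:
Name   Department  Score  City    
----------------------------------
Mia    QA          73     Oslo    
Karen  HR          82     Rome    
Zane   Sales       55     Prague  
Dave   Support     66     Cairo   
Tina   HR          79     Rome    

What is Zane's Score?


Row 3: Zane
Score = 55

ANSWER: 55


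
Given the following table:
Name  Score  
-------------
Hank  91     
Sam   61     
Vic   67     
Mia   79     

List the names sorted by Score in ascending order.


Sorting by Score (ascending):
  Sam: 61
  Vic: 67
  Mia: 79
  Hank: 91


ANSWER: Sam, Vic, Mia, Hank


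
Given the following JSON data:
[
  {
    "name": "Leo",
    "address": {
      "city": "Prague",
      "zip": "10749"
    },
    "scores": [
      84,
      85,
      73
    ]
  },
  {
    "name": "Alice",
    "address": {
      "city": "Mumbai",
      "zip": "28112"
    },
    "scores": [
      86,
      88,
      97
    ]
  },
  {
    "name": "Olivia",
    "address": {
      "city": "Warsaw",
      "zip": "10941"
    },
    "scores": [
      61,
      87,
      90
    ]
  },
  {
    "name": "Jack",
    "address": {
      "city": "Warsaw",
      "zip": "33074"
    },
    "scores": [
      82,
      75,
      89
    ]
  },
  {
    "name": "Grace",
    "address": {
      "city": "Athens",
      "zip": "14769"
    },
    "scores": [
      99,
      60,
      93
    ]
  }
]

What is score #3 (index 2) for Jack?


Path: records[3].scores[2]
Value: 89

ANSWER: 89


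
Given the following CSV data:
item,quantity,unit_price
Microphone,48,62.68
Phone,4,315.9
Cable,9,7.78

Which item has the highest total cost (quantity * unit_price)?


Computing row totals:
  Microphone: 3008.64
  Phone: 1263.6
  Cable: 70.02
Maximum: Microphone (3008.64)

ANSWER: Microphone


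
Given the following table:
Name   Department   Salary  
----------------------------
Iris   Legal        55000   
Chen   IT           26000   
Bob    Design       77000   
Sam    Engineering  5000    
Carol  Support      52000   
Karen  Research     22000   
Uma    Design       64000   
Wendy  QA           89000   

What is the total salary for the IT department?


IT department members:
  Chen: 26000
Total = 26000 = 26000

ANSWER: 26000


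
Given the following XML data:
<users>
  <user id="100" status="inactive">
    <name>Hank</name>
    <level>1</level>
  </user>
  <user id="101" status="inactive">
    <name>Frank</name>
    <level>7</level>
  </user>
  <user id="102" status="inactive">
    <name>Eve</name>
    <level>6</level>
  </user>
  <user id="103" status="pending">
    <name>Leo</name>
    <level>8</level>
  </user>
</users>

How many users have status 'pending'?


Counting users with status='pending':
  Leo (id=103) -> MATCH
Count: 1

ANSWER: 1


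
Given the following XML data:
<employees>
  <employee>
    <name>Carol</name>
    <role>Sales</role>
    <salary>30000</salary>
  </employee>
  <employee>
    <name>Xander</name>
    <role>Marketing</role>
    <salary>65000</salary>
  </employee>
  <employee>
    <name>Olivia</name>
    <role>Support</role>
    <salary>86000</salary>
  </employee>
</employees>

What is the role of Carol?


Searching for <employee> with <name>Carol</name>
Found at position 1
<role>Sales</role>

ANSWER: Sales


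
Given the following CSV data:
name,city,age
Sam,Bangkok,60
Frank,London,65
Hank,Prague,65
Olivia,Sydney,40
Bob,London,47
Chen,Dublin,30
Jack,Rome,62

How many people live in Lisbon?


Scanning city column for 'Lisbon':
Total matches: 0

ANSWER: 0


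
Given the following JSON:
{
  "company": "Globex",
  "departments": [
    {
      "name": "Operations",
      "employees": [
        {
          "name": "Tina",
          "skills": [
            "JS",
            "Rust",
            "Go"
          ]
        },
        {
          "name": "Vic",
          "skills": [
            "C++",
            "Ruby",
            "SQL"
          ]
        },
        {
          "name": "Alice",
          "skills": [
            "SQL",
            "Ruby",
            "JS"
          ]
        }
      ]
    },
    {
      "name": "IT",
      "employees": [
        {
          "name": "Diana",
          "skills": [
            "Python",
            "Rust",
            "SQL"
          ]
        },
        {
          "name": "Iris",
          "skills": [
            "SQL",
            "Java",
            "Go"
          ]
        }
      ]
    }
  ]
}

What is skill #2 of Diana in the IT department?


Path: departments[1].employees[0].skills[1]
Value: Rust

ANSWER: Rust


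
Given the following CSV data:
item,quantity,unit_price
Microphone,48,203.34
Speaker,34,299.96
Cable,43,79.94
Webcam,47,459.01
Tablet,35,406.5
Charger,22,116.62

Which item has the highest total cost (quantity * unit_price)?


Computing row totals:
  Microphone: 9760.32
  Speaker: 10198.64
  Cable: 3437.42
  Webcam: 21573.47
  Tablet: 14227.5
  Charger: 2565.64
Maximum: Webcam (21573.47)

ANSWER: Webcam


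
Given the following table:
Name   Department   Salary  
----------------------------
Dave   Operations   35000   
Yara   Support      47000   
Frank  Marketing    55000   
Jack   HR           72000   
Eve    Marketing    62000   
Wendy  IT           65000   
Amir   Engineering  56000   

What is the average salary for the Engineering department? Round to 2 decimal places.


Engineering department members:
  Amir: 56000
Sum = 56000
Count = 1
Average = 56000 / 1 = 56000.00

ANSWER: 56000.00


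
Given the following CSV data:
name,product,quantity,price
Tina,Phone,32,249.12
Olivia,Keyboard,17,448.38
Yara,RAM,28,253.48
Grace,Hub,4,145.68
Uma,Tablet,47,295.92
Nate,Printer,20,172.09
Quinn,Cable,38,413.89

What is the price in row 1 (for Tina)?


Row 1: Tina
Column 'price' = 249.12

ANSWER: 249.12


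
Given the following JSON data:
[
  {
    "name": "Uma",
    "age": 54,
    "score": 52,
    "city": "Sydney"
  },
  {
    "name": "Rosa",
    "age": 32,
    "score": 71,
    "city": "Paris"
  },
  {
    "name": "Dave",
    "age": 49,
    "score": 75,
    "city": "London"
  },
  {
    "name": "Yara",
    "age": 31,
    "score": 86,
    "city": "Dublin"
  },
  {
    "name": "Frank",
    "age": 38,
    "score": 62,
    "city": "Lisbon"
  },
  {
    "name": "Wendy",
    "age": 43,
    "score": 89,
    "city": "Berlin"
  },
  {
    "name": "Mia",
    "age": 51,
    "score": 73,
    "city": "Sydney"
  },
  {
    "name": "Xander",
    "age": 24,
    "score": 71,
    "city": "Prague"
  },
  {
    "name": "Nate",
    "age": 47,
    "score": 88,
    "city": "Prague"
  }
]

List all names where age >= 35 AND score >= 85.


Checking both conditions:
  Uma (age=54, score=52) -> no
  Rosa (age=32, score=71) -> no
  Dave (age=49, score=75) -> no
  Yara (age=31, score=86) -> no
  Frank (age=38, score=62) -> no
  Wendy (age=43, score=89) -> YES
  Mia (age=51, score=73) -> no
  Xander (age=24, score=71) -> no
  Nate (age=47, score=88) -> YES


ANSWER: Wendy, Nate


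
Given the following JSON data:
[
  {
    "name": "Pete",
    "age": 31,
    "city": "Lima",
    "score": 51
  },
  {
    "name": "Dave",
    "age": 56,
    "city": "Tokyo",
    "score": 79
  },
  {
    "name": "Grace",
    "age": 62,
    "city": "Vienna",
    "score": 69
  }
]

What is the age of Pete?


Looking up record where name = Pete
Record index: 0
Field 'age' = 31

ANSWER: 31


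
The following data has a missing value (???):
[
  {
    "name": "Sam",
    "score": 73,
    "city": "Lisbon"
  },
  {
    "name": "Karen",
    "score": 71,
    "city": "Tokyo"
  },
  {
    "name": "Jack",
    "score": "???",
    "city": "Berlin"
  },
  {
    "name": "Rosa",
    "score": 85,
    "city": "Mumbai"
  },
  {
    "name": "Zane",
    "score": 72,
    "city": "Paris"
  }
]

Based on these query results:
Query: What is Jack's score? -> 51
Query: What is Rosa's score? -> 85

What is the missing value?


The missing value is Jack's score
From query: Jack's score = 51

ANSWER: 51


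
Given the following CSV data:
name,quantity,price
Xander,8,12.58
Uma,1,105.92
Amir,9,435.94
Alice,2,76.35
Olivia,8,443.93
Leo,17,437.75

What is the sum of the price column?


Values in 'price' column:
  Row 1: 12.58
  Row 2: 105.92
  Row 3: 435.94
  Row 4: 76.35
  Row 5: 443.93
  Row 6: 437.75
Sum = 12.58 + 105.92 + 435.94 + 76.35 + 443.93 + 437.75 = 1512.47

ANSWER: 1512.47


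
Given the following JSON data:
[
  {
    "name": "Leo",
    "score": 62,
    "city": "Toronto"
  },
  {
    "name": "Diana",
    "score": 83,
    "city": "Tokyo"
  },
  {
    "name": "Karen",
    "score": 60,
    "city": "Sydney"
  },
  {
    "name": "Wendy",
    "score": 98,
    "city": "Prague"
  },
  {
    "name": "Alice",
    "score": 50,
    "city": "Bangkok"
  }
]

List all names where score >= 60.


Filtering records where score >= 60:
  Leo (score=62) -> YES
  Diana (score=83) -> YES
  Karen (score=60) -> YES
  Wendy (score=98) -> YES
  Alice (score=50) -> no


ANSWER: Leo, Diana, Karen, Wendy


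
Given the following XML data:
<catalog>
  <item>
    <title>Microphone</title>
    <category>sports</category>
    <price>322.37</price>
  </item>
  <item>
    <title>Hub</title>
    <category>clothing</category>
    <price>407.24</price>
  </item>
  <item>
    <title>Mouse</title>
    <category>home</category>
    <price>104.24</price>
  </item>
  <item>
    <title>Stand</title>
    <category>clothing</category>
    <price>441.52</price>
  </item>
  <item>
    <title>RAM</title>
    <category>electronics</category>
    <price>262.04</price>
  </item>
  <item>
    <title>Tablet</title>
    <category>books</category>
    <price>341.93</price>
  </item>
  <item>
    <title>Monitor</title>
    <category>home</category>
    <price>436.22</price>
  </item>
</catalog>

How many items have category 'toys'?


Scanning <item> elements for <category>toys</category>:
Count: 0

ANSWER: 0


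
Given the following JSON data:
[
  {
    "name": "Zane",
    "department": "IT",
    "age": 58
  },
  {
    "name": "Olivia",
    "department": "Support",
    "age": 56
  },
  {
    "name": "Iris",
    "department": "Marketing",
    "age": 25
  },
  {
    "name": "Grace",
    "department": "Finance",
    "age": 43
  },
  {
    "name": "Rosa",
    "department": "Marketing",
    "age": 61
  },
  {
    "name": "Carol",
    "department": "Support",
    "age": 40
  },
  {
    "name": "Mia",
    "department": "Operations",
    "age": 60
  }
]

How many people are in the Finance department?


Scanning records for department = Finance
  Record 3: Grace
Count: 1

ANSWER: 1


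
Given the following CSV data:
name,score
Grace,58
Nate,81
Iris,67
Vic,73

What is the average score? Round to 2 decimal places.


Scores: 58, 81, 67, 73
Sum = 279
Count = 4
Average = 279 / 4 = 69.75

ANSWER: 69.75


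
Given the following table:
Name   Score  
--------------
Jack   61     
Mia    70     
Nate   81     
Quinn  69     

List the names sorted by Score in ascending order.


Sorting by Score (ascending):
  Jack: 61
  Quinn: 69
  Mia: 70
  Nate: 81


ANSWER: Jack, Quinn, Mia, Nate


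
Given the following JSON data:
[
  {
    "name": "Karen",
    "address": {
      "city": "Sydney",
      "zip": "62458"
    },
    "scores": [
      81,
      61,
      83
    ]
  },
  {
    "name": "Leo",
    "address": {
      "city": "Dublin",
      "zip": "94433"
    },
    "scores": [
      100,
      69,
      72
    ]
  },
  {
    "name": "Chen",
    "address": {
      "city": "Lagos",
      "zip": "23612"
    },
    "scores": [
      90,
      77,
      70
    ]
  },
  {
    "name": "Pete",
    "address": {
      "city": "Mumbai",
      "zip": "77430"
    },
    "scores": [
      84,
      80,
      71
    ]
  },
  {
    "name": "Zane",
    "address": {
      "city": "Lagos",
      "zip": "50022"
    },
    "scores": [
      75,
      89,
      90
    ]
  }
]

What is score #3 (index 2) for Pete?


Path: records[3].scores[2]
Value: 71

ANSWER: 71


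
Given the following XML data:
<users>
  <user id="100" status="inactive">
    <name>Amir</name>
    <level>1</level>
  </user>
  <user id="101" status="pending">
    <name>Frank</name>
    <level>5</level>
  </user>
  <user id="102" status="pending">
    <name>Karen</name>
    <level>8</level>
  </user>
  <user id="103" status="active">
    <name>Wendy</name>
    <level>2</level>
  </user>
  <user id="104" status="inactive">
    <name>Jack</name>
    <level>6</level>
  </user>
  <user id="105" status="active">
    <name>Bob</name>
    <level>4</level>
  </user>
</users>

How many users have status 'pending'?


Counting users with status='pending':
  Frank (id=101) -> MATCH
  Karen (id=102) -> MATCH
Count: 2

ANSWER: 2


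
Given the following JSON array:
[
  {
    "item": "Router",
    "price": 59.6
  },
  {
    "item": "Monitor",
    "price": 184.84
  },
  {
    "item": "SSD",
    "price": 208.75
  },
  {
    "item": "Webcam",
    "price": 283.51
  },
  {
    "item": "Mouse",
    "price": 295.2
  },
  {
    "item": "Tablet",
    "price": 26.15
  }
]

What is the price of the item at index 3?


Array index 3 -> Webcam
price = 283.51

ANSWER: 283.51


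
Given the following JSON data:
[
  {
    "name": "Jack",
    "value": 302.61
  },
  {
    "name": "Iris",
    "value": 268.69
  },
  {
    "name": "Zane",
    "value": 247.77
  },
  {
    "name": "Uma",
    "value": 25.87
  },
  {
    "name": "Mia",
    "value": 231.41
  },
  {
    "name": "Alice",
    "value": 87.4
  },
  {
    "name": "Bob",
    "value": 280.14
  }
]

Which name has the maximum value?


Comparing values:
  Jack: 302.61
  Iris: 268.69
  Zane: 247.77
  Uma: 25.87
  Mia: 231.41
  Alice: 87.4
  Bob: 280.14
Maximum: Jack (302.61)

ANSWER: Jack


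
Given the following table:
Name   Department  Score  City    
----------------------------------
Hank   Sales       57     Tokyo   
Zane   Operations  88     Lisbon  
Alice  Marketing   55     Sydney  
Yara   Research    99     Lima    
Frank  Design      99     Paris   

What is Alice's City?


Row 3: Alice
City = Sydney

ANSWER: Sydney


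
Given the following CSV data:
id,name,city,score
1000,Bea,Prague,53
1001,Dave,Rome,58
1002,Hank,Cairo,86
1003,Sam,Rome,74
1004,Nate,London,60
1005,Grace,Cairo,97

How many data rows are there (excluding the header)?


Counting rows (excluding header):
Header: id,name,city,score
Data rows: 6

ANSWER: 6


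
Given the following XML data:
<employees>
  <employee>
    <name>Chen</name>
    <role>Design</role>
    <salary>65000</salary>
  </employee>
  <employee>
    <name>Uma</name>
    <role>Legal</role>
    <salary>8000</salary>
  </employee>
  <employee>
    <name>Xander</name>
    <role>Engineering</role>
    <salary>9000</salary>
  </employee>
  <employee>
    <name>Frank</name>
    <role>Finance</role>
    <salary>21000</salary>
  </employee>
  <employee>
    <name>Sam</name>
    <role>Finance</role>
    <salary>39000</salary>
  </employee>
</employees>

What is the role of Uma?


Searching for <employee> with <name>Uma</name>
Found at position 2
<role>Legal</role>

ANSWER: Legal


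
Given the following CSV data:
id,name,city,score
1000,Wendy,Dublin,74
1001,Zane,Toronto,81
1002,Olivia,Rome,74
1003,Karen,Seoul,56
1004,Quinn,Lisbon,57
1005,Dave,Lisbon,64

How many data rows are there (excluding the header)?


Counting rows (excluding header):
Header: id,name,city,score
Data rows: 6

ANSWER: 6


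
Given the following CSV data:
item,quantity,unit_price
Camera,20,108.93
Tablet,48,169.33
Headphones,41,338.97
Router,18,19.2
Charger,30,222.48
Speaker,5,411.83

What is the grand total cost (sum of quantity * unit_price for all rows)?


Computing row totals:
  Camera: 20 * 108.93 = 2178.6
  Tablet: 48 * 169.33 = 8127.84
  Headphones: 41 * 338.97 = 13897.77
  Router: 18 * 19.2 = 345.6
  Charger: 30 * 222.48 = 6674.4
  Speaker: 5 * 411.83 = 2059.15
Grand total = 2178.6 + 8127.84 + 13897.77 + 345.6 + 6674.4 + 2059.15 = 33283.36

ANSWER: 33283.36


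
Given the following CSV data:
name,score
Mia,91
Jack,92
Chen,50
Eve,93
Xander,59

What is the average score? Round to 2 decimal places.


Scores: 91, 92, 50, 93, 59
Sum = 385
Count = 5
Average = 385 / 5 = 77.00

ANSWER: 77.00


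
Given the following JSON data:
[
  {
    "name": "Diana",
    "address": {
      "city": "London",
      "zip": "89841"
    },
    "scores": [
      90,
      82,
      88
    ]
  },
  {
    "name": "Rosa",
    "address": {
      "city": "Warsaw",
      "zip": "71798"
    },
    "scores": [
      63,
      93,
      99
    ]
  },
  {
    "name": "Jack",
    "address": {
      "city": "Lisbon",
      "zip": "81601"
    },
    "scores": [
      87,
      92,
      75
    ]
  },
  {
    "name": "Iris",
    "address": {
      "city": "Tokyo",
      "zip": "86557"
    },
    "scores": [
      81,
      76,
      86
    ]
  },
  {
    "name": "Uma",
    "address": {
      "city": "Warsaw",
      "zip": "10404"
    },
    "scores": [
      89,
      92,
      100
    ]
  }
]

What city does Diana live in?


Path: records[0].address.city
Value: London

ANSWER: London


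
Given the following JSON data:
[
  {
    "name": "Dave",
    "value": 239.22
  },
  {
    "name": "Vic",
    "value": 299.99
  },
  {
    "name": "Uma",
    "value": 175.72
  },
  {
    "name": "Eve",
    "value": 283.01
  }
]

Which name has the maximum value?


Comparing values:
  Dave: 239.22
  Vic: 299.99
  Uma: 175.72
  Eve: 283.01
Maximum: Vic (299.99)

ANSWER: Vic


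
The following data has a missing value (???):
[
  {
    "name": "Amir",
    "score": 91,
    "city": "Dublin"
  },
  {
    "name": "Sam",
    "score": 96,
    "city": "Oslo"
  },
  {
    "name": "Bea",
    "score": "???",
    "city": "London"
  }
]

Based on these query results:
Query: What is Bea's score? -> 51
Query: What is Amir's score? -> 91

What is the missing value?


The missing value is Bea's score
From query: Bea's score = 51

ANSWER: 51


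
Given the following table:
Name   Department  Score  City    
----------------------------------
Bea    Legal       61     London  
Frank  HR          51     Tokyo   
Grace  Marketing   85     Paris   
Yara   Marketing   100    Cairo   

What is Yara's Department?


Row 4: Yara
Department = Marketing

ANSWER: Marketing


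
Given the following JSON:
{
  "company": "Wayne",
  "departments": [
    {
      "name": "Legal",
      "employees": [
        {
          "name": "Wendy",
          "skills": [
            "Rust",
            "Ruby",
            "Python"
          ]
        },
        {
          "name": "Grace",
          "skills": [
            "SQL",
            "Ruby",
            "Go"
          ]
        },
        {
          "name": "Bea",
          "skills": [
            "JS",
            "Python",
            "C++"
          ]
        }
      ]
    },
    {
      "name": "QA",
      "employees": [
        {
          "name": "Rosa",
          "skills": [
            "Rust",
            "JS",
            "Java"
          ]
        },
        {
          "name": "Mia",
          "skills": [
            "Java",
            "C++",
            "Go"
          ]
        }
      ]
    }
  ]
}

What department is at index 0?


Path: departments[0].name
Value: Legal

ANSWER: Legal


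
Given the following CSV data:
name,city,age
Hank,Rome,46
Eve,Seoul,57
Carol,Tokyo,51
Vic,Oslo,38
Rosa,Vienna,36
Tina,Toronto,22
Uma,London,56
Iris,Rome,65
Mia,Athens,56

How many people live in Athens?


Scanning city column for 'Athens':
  Row 9: Mia -> MATCH
Total matches: 1

ANSWER: 1


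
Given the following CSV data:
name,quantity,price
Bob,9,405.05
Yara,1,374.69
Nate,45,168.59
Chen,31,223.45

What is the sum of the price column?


Values in 'price' column:
  Row 1: 405.05
  Row 2: 374.69
  Row 3: 168.59
  Row 4: 223.45
Sum = 405.05 + 374.69 + 168.59 + 223.45 = 1171.78

ANSWER: 1171.78


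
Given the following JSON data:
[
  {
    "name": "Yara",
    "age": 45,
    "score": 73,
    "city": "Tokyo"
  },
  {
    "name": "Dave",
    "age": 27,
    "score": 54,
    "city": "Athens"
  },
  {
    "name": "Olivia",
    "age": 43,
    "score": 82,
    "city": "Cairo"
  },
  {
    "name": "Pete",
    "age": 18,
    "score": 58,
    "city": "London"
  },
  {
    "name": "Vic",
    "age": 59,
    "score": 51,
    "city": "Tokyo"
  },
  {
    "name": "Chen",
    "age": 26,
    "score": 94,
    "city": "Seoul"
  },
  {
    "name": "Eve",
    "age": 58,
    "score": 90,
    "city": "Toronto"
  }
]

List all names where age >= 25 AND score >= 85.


Checking both conditions:
  Yara (age=45, score=73) -> no
  Dave (age=27, score=54) -> no
  Olivia (age=43, score=82) -> no
  Pete (age=18, score=58) -> no
  Vic (age=59, score=51) -> no
  Chen (age=26, score=94) -> YES
  Eve (age=58, score=90) -> YES


ANSWER: Chen, Eve


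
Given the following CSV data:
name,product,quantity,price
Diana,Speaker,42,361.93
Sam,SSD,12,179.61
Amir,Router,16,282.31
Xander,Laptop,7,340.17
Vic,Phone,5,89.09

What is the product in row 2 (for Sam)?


Row 2: Sam
Column 'product' = SSD

ANSWER: SSD


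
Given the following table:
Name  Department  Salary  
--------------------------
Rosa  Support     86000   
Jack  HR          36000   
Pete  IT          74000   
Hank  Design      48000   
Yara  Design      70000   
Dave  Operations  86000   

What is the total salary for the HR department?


HR department members:
  Jack: 36000
Total = 36000 = 36000

ANSWER: 36000


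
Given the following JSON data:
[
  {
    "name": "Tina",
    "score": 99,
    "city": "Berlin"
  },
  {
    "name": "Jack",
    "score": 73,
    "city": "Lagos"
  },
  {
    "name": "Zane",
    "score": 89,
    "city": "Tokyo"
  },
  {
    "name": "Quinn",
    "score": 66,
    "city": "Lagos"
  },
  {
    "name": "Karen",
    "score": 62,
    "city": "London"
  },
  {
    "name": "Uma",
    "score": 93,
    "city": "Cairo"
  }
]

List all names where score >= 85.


Filtering records where score >= 85:
  Tina (score=99) -> YES
  Jack (score=73) -> no
  Zane (score=89) -> YES
  Quinn (score=66) -> no
  Karen (score=62) -> no
  Uma (score=93) -> YES


ANSWER: Tina, Zane, Uma


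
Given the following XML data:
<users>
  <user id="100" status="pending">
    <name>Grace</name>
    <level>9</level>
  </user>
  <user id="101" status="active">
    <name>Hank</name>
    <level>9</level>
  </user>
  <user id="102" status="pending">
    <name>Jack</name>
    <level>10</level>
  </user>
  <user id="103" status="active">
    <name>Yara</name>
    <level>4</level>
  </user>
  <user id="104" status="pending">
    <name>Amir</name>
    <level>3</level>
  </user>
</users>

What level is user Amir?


Finding user: Amir
<level>3</level>

ANSWER: 3


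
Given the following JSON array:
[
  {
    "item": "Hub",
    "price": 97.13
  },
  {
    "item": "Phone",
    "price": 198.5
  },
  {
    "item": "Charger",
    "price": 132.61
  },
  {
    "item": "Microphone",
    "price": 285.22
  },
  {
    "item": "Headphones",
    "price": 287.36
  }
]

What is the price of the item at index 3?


Array index 3 -> Microphone
price = 285.22

ANSWER: 285.22


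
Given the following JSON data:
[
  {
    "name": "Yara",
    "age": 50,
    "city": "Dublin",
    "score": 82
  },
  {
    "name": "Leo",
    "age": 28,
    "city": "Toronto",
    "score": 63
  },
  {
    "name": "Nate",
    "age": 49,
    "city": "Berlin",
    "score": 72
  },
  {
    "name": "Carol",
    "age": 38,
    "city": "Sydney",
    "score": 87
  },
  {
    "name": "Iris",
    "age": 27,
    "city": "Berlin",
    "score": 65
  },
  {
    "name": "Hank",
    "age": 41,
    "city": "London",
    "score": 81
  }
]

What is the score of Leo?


Looking up record where name = Leo
Record index: 1
Field 'score' = 63

ANSWER: 63


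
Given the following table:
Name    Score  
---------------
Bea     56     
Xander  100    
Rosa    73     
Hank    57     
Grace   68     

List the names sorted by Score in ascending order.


Sorting by Score (ascending):
  Bea: 56
  Hank: 57
  Grace: 68
  Rosa: 73
  Xander: 100


ANSWER: Bea, Hank, Grace, Rosa, Xander


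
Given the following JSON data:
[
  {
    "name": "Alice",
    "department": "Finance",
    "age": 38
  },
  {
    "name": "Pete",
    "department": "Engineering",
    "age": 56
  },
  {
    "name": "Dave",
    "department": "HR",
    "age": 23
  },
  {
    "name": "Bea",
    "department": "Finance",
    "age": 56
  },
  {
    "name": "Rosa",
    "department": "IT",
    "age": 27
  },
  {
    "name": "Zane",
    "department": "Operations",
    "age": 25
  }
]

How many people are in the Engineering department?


Scanning records for department = Engineering
  Record 1: Pete
Count: 1

ANSWER: 1


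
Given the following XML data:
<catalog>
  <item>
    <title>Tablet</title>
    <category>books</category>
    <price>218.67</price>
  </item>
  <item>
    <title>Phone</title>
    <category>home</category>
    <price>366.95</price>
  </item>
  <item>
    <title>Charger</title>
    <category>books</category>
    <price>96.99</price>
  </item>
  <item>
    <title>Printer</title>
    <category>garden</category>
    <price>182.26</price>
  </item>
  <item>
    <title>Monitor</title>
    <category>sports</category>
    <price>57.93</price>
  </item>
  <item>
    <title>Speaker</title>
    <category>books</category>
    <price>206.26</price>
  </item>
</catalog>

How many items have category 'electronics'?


Scanning <item> elements for <category>electronics</category>:
Count: 0

ANSWER: 0


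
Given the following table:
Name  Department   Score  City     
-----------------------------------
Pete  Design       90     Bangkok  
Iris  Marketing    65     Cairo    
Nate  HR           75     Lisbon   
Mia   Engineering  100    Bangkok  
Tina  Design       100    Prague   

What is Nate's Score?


Row 3: Nate
Score = 75

ANSWER: 75


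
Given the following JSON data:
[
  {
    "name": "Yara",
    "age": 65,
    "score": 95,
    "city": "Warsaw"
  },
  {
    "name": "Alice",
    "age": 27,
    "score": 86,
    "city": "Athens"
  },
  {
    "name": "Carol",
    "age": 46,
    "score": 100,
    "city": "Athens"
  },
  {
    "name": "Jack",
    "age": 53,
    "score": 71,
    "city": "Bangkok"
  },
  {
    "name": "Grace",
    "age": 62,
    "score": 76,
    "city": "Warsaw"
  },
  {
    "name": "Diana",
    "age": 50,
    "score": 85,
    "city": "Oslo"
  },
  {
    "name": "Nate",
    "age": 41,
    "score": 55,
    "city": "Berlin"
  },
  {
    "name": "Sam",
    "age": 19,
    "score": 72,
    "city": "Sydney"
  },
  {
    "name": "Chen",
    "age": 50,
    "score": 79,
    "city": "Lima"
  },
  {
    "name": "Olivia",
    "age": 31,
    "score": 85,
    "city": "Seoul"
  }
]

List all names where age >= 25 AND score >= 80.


Checking both conditions:
  Yara (age=65, score=95) -> YES
  Alice (age=27, score=86) -> YES
  Carol (age=46, score=100) -> YES
  Jack (age=53, score=71) -> no
  Grace (age=62, score=76) -> no
  Diana (age=50, score=85) -> YES
  Nate (age=41, score=55) -> no
  Sam (age=19, score=72) -> no
  Chen (age=50, score=79) -> no
  Olivia (age=31, score=85) -> YES


ANSWER: Yara, Alice, Carol, Diana, Olivia


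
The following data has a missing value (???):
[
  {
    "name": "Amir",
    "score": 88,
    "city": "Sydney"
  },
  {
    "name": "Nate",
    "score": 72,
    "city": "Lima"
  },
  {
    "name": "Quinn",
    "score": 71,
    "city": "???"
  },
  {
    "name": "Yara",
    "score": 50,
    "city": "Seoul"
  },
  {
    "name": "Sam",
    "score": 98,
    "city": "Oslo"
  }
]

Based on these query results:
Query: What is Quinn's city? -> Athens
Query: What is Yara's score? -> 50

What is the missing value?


The missing value is Quinn's city
From query: Quinn's city = Athens

ANSWER: Athens


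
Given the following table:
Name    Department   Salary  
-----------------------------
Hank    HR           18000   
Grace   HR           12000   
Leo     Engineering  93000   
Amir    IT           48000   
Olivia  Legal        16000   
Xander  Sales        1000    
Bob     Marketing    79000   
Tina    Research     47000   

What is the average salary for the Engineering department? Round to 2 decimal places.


Engineering department members:
  Leo: 93000
Sum = 93000
Count = 1
Average = 93000 / 1 = 93000.00

ANSWER: 93000.00


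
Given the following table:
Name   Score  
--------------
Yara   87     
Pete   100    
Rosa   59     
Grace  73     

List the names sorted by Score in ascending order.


Sorting by Score (ascending):
  Rosa: 59
  Grace: 73
  Yara: 87
  Pete: 100


ANSWER: Rosa, Grace, Yara, Pete


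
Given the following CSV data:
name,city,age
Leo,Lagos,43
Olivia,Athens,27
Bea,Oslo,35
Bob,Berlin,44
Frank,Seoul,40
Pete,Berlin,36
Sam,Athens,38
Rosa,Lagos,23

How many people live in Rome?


Scanning city column for 'Rome':
Total matches: 0

ANSWER: 0


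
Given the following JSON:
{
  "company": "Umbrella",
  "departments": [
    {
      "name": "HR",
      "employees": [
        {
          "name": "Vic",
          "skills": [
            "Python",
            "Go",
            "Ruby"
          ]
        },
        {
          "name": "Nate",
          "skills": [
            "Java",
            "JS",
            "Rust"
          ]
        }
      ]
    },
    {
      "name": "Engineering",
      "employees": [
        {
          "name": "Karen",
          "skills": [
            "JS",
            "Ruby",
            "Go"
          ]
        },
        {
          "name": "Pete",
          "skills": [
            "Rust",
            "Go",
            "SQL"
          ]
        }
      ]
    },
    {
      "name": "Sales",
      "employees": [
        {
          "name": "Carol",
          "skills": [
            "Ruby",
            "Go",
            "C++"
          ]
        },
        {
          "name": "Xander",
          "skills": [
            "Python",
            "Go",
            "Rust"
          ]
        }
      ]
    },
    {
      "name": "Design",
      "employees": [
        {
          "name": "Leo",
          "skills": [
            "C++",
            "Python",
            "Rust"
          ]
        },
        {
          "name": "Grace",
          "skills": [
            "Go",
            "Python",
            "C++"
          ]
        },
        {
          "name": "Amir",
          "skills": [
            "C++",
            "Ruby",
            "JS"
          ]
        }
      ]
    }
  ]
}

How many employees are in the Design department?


Path: departments[3].employees
Count: 3

ANSWER: 3


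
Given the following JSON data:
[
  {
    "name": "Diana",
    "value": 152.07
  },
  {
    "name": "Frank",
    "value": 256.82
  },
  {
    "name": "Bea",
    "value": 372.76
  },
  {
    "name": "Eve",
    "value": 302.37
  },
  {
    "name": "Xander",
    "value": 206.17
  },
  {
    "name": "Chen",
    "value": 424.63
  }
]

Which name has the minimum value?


Comparing values:
  Diana: 152.07
  Frank: 256.82
  Bea: 372.76
  Eve: 302.37
  Xander: 206.17
  Chen: 424.63
Minimum: Diana (152.07)

ANSWER: Diana


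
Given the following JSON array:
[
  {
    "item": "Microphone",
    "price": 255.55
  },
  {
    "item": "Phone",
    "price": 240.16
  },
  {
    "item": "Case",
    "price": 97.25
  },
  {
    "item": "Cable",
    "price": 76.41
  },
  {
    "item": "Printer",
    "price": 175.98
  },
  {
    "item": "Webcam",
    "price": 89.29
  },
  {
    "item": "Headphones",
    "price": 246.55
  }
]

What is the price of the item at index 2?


Array index 2 -> Case
price = 97.25

ANSWER: 97.25


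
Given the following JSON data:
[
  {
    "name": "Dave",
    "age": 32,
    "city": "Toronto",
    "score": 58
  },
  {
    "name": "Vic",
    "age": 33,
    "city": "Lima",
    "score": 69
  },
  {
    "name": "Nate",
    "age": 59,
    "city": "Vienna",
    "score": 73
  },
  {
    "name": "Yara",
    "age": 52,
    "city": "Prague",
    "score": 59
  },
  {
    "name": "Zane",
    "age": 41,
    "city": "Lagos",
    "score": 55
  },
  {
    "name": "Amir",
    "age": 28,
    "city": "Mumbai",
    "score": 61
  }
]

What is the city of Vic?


Looking up record where name = Vic
Record index: 1
Field 'city' = Lima

ANSWER: Lima


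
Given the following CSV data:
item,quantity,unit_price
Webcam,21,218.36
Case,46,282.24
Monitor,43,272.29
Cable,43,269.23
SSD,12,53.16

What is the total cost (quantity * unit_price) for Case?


Row: Case
quantity = 46
unit_price = 282.24
total = 46 * 282.24 = 12983.04

ANSWER: 12983.04


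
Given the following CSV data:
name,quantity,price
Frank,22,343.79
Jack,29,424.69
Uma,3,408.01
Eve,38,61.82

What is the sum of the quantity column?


Values in 'quantity' column:
  Row 1: 22
  Row 2: 29
  Row 3: 3
  Row 4: 38
Sum = 22 + 29 + 3 + 38 = 92

ANSWER: 92


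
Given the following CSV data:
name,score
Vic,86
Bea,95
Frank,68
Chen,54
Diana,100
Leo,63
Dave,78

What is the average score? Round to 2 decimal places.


Scores: 86, 95, 68, 54, 100, 63, 78
Sum = 544
Count = 7
Average = 544 / 7 = 77.71

ANSWER: 77.71


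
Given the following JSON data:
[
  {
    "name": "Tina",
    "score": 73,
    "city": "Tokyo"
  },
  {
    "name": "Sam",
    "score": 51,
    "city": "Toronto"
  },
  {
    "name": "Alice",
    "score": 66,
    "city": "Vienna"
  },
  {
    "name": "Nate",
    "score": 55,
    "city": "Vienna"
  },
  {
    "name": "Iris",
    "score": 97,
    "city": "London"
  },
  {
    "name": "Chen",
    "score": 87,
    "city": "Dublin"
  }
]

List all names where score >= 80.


Filtering records where score >= 80:
  Tina (score=73) -> no
  Sam (score=51) -> no
  Alice (score=66) -> no
  Nate (score=55) -> no
  Iris (score=97) -> YES
  Chen (score=87) -> YES


ANSWER: Iris, Chen


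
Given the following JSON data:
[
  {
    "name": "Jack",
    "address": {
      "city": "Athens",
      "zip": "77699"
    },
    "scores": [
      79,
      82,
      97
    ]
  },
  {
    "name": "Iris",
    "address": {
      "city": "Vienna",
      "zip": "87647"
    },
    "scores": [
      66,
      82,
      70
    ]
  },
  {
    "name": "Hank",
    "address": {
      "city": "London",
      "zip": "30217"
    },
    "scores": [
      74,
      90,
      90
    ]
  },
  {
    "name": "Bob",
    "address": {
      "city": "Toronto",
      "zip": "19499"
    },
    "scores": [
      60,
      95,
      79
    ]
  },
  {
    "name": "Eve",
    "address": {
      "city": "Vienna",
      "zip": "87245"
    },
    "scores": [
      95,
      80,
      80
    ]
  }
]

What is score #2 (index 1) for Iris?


Path: records[1].scores[1]
Value: 82

ANSWER: 82


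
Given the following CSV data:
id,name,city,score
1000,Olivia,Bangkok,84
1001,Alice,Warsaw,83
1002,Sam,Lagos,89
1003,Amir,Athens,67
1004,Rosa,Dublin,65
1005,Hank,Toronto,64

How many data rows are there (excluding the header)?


Counting rows (excluding header):
Header: id,name,city,score
Data rows: 6

ANSWER: 6


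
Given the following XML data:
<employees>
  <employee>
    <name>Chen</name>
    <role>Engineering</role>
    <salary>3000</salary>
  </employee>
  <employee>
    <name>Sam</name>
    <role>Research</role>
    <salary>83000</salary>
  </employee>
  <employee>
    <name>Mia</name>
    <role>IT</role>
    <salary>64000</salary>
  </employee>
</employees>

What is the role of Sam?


Searching for <employee> with <name>Sam</name>
Found at position 2
<role>Research</role>

ANSWER: Research


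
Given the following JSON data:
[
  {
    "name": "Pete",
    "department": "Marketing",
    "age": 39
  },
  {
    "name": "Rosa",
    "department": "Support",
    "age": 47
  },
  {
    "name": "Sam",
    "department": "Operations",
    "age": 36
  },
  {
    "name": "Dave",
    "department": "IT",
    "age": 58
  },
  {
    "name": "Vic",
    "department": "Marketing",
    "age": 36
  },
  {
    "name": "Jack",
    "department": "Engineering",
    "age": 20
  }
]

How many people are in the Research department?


Scanning records for department = Research
  No matches found
Count: 0

ANSWER: 0
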